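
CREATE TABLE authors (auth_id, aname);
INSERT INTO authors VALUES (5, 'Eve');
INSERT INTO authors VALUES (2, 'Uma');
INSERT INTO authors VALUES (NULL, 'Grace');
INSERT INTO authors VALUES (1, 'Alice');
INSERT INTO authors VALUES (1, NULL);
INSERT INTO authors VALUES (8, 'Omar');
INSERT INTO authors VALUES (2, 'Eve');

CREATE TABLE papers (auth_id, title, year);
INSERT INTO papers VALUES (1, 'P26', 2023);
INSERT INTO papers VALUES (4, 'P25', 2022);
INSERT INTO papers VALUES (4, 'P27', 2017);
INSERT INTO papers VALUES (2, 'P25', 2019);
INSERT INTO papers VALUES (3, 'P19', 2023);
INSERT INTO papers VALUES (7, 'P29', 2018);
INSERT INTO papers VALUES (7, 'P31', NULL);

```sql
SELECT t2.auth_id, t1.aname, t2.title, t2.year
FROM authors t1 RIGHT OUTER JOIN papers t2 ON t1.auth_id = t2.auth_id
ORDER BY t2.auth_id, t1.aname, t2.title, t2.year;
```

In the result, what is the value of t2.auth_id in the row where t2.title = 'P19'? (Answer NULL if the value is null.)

3

RIGHT JOIN keeps every row from `papers`; unmatched rows get NULL for `authors`'s columns.
Matching on t1.auth_id = t2.auth_id. A NULL in a compared column never satisfies the condition.
Matched pairs: 4; unmatched t2 rows kept: 5.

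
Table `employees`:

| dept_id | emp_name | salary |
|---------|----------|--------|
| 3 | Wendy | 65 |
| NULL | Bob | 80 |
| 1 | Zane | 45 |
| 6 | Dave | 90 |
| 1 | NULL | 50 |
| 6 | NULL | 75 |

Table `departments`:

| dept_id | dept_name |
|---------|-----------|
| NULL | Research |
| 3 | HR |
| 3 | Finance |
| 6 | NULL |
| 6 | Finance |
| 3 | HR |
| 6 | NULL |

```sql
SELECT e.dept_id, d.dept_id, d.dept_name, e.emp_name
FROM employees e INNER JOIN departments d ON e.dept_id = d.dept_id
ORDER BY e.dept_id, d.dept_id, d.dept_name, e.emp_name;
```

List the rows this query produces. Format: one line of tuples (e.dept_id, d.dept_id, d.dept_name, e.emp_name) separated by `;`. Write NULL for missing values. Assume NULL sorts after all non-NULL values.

(3, 3, Finance, Wendy); (3, 3, HR, Wendy); (3, 3, HR, Wendy); (6, 6, Finance, Dave); (6, 6, Finance, NULL); (6, 6, NULL, Dave); (6, 6, NULL, Dave); (6, 6, NULL, NULL); (6, 6, NULL, NULL)

INNER JOIN keeps only pairs where the ON condition holds.
Matching on e.dept_id = d.dept_id. A NULL in a compared column never satisfies the condition.
- e row (dept_id=3): matches 3 d row(s) → 3 output row(s).
- e row (dept_id=NULL): no match → dropped.
- e row (dept_id=1): no match → dropped.
- e row (dept_id=6): matches 3 d row(s) → 3 output row(s).
- e row (dept_id=1): no match → dropped.
- e row (dept_id=6): matches 3 d row(s) → 3 output row(s).
After projecting and ordering:
e.dept_id | d.dept_id | d.dept_name | e.emp_name
3 | 3 | Finance | Wendy
3 | 3 | HR | Wendy
3 | 3 | HR | Wendy
6 | 6 | Finance | Dave
6 | 6 | Finance | NULL
6 | 6 | NULL | Dave
6 | 6 | NULL | Dave
6 | 6 | NULL | NULL
6 | 6 | NULL | NULL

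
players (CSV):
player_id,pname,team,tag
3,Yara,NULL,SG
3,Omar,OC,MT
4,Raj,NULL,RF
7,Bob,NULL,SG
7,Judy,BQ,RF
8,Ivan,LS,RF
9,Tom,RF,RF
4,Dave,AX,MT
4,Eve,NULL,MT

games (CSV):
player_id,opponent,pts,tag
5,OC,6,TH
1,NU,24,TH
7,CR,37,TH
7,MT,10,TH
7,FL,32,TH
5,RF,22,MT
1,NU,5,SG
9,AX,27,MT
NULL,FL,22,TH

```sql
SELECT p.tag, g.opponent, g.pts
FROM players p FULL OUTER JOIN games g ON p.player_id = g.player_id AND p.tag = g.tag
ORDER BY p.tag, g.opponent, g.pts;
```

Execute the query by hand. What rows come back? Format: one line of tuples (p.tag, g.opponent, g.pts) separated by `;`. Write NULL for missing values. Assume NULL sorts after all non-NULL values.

FULL OUTER JOIN keeps every row from both sides; unmatched rows get NULL for the other side's columns.
Matching on p.player_id = g.player_id AND p.tag = g.tag. A NULL in a compared column never satisfies the condition.
- player_id=3, tag=SG: no g row matches, row kept with g columns NULL.
- player_id=3, tag=MT: no g row matches, row kept with g columns NULL.
- player_id=4, tag=RF: no g row matches, row kept with g columns NULL.
- player_id=7, tag=SG: no g row matches, row kept with g columns NULL.
- player_id=7, tag=RF: no g row matches, row kept with g columns NULL.
- player_id=8, tag=RF: no g row matches, row kept with g columns NULL.
- player_id=9, tag=RF: no g row matches, row kept with g columns NULL.
- player_id=4, tag=MT: no g row matches, row kept with g columns NULL.
- player_id=4, tag=MT: no g row matches, row kept with g columns NULL.
- 9 row(s) from g found no p partner → padded with NULL.

(MT, NULL, NULL); (MT, NULL, NULL); (MT, NULL, NULL); (RF, NULL, NULL); (RF, NULL, NULL); (RF, NULL, NULL); (RF, NULL, NULL); (SG, NULL, NULL); (SG, NULL, NULL); (NULL, AX, 27); (NULL, CR, 37); (NULL, FL, 22); (NULL, FL, 32); (NULL, MT, 10); (NULL, NU, 5); (NULL, NU, 24); (NULL, OC, 6); (NULL, RF, 22)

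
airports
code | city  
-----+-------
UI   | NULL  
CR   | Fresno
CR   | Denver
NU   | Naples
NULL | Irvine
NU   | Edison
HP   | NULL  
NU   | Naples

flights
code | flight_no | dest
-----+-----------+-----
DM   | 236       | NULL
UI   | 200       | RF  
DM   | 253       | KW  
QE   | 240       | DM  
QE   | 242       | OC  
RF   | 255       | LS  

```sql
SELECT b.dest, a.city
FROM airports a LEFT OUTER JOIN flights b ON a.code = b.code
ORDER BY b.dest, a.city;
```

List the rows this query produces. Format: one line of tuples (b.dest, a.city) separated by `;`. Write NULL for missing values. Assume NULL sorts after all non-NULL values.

(RF, NULL); (NULL, Denver); (NULL, Edison); (NULL, Fresno); (NULL, Irvine); (NULL, Naples); (NULL, Naples); (NULL, NULL)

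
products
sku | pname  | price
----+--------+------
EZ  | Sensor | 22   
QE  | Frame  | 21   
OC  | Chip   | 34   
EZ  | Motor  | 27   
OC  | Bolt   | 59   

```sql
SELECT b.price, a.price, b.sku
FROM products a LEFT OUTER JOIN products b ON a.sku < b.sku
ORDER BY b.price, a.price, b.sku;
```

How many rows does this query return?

LEFT JOIN keeps every row from `products a`; unmatched rows get NULL for `products b`'s columns.
Matching on a.sku < b.sku.
- a row (sku=EZ): matches 3 b row(s) → 3 output row(s).
- a row (sku=QE): no match → kept, b columns NULL.
- a row (sku=OC): matches 1 b row(s) → 1 output row(s).
- a row (sku=EZ): matches 3 b row(s) → 3 output row(s).
- a row (sku=OC): matches 1 b row(s) → 1 output row(s).
Total: 8 matched + 1 padded = 9 rows.

9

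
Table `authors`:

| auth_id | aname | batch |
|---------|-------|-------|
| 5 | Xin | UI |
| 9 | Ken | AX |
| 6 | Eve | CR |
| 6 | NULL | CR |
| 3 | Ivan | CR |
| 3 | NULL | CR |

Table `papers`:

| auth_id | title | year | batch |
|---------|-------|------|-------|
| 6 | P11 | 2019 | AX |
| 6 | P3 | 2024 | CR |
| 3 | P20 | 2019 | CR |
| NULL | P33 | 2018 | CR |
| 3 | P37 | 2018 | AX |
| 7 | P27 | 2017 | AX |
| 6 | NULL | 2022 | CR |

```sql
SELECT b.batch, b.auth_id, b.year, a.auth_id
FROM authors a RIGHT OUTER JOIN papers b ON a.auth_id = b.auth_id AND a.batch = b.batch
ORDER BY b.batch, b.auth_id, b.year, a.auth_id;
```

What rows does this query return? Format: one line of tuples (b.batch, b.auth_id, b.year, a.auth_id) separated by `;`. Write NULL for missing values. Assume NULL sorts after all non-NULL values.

RIGHT JOIN keeps every row from `papers`; unmatched rows get NULL for `authors`'s columns.
Matching on a.auth_id = b.auth_id AND a.batch = b.batch. A NULL in a compared column never satisfies the condition.
- a (auth_id=5, batch=UI) has no partner in b.
- a (auth_id=9, batch=AX) has no partner in b.
- a (auth_id=6, batch=CR) pairs with 2 row(s) of b.
- a (auth_id=6, batch=CR) pairs with 2 row(s) of b.
- a (auth_id=3, batch=CR) pairs with 1 row(s) of b.
- a (auth_id=3, batch=CR) pairs with 1 row(s) of b.
- plus 4 unmatched b row(s), each kept with NULL a columns.
After projecting and ordering:
b.batch | b.auth_id | b.year | a.auth_id
AX | 3 | 2018 | NULL
AX | 6 | 2019 | NULL
AX | 7 | 2017 | NULL
CR | 3 | 2019 | 3
CR | 3 | 2019 | 3
CR | 6 | 2022 | 6
CR | 6 | 2022 | 6
CR | 6 | 2024 | 6
CR | 6 | 2024 | 6
CR | NULL | 2018 | NULL

(AX, 3, 2018, NULL); (AX, 6, 2019, NULL); (AX, 7, 2017, NULL); (CR, 3, 2019, 3); (CR, 3, 2019, 3); (CR, 6, 2022, 6); (CR, 6, 2022, 6); (CR, 6, 2024, 6); (CR, 6, 2024, 6); (CR, NULL, 2018, NULL)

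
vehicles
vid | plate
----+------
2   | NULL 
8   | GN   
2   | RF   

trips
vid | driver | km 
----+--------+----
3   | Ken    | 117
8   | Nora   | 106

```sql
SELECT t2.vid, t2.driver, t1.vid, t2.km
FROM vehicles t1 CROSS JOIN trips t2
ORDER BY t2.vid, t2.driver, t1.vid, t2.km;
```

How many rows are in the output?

6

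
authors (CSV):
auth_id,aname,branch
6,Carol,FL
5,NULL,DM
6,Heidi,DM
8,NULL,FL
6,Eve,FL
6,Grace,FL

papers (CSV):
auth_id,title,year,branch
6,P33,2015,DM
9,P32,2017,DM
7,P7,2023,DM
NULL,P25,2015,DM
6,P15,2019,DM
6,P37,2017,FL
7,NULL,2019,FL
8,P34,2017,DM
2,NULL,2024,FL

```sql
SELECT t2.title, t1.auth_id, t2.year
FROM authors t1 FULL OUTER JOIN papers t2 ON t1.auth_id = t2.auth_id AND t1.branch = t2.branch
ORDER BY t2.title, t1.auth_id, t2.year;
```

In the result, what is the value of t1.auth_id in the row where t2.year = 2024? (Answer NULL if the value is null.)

FULL OUTER JOIN keeps every row from both sides; unmatched rows get NULL for the other side's columns.
Matching on t1.auth_id = t2.auth_id AND t1.branch = t2.branch. A NULL in a compared column never satisfies the condition.
- auth_id=6, branch=FL: 1 matching t2 row(s), so 1 row(s) emitted.
- auth_id=5, branch=DM: no t2 row matches, row kept with t2 columns NULL.
- auth_id=6, branch=DM: 2 matching t2 row(s), so 2 row(s) emitted.
- auth_id=8, branch=FL: no t2 row matches, row kept with t2 columns NULL.
- auth_id=6, branch=FL: 1 matching t2 row(s), so 1 row(s) emitted.
- auth_id=6, branch=FL: 1 matching t2 row(s), so 1 row(s) emitted.
- 6 row(s) from t2 found no t1 partner → padded with NULL.

NULL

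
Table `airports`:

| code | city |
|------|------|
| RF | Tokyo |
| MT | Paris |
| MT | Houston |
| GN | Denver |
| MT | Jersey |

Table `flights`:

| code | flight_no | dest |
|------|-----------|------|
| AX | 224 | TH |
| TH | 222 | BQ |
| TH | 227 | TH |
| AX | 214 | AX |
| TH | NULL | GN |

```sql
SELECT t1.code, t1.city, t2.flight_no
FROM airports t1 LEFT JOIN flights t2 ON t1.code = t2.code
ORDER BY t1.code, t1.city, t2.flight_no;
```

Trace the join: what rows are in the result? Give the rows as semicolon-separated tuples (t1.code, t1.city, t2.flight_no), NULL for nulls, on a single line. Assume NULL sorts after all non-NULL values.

(GN, Denver, NULL); (MT, Houston, NULL); (MT, Jersey, NULL); (MT, Paris, NULL); (RF, Tokyo, NULL)

LEFT JOIN keeps every row from `airports`; unmatched rows get NULL for `flights`'s columns.
Matching on t1.code = t2.code.
Matched pairs: 0; unmatched t1 rows kept: 5.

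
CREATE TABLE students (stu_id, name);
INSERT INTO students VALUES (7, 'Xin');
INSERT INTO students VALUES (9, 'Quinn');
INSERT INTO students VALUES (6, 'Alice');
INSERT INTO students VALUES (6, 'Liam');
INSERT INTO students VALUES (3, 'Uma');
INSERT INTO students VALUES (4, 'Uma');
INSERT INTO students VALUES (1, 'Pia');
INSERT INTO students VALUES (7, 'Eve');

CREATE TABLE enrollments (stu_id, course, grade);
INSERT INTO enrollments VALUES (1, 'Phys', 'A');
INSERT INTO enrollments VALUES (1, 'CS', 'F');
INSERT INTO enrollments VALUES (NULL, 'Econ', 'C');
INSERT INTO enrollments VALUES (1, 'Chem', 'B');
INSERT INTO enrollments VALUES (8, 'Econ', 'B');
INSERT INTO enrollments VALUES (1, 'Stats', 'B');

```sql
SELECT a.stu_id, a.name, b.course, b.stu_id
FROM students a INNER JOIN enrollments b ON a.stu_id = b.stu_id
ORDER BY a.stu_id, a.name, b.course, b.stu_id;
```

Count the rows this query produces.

4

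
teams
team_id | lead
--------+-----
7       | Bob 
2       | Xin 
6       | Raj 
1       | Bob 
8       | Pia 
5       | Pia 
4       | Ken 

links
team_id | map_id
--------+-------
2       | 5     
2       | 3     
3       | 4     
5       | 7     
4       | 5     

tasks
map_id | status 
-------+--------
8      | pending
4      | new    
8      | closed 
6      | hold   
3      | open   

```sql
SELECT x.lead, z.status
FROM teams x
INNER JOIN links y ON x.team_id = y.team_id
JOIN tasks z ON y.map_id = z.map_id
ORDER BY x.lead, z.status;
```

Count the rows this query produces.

1

Step 1 — x INNER JOIN y on team_id → 4 row(s).
Then INNER JOIN `tasks z` on map_id: keep only rows whose y.map_id appears in z.
Result: 1 row(s).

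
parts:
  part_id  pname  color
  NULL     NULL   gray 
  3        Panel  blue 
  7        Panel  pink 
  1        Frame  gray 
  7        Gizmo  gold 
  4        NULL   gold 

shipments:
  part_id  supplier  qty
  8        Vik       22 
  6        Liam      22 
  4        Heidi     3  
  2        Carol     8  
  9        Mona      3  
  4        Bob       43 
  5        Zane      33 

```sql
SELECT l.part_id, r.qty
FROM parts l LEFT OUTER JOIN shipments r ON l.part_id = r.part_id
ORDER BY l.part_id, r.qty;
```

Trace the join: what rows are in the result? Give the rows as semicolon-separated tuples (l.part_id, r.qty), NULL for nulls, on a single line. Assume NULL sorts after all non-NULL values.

(1, NULL); (3, NULL); (4, 3); (4, 43); (7, NULL); (7, NULL); (NULL, NULL)

LEFT JOIN keeps every row from `parts`; unmatched rows get NULL for `shipments`'s columns.
Matching on l.part_id = r.part_id. A NULL in a compared column never satisfies the condition.
- part_id=NULL: no r row matches, row kept with r columns NULL.
- part_id=3: no r row matches, row kept with r columns NULL.
- part_id=7: no r row matches, row kept with r columns NULL.
- part_id=1: no r row matches, row kept with r columns NULL.
- part_id=7: no r row matches, row kept with r columns NULL.
- part_id=4: 2 matching r row(s), so 2 row(s) emitted.
After projecting and ordering:
l.part_id | r.qty
1 | NULL
3 | NULL
4 | 3
4 | 43
7 | NULL
7 | NULL
NULL | NULL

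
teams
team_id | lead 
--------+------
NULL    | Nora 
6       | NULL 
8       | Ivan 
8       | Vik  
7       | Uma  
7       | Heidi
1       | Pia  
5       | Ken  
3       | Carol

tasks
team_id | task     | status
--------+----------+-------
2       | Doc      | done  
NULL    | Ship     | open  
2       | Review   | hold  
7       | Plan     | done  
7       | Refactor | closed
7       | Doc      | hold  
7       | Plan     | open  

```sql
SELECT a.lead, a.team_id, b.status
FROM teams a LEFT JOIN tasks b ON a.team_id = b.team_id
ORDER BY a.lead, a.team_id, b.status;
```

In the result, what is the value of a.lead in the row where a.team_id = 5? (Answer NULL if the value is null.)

Ken

LEFT JOIN keeps every row from `teams`; unmatched rows get NULL for `tasks`'s columns.
Matching on a.team_id = b.team_id. A NULL in a compared column never satisfies the condition.
Matched pairs: 8; unmatched a rows kept: 7.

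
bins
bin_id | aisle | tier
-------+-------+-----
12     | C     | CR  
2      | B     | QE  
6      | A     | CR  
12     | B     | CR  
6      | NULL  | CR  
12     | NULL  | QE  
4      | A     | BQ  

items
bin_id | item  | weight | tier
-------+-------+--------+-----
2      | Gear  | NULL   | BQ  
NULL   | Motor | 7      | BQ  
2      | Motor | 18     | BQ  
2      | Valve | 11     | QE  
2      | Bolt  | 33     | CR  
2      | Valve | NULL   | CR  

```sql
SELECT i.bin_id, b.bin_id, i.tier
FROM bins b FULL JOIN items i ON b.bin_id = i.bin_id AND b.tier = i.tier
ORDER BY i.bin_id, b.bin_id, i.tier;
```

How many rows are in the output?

12

FULL OUTER JOIN keeps every row from both sides; unmatched rows get NULL for the other side's columns.
Matching on b.bin_id = i.bin_id AND b.tier = i.tier. A NULL in a compared column never satisfies the condition.
Matched pairs: 1; unmatched b rows kept: 6; unmatched i rows kept: 5.
Total: 1 matched + 11 padded = 12 rows.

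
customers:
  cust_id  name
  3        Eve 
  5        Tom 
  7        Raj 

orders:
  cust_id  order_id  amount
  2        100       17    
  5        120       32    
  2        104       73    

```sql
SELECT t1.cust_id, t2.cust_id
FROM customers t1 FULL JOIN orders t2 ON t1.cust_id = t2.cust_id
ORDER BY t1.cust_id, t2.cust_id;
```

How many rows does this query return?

5

FULL OUTER JOIN keeps every row from both sides; unmatched rows get NULL for the other side's columns.
Matching on t1.cust_id = t2.cust_id.
- t1 (cust_id=3) has no partner → padded with NULL.
- t1 (cust_id=5) pairs with 1 row(s) of t2.
- t1 (cust_id=7) has no partner → padded with NULL.
- 2 row(s) from t2 found no t1 partner → padded with NULL.
Total: 1 matched + 4 padded = 5 rows.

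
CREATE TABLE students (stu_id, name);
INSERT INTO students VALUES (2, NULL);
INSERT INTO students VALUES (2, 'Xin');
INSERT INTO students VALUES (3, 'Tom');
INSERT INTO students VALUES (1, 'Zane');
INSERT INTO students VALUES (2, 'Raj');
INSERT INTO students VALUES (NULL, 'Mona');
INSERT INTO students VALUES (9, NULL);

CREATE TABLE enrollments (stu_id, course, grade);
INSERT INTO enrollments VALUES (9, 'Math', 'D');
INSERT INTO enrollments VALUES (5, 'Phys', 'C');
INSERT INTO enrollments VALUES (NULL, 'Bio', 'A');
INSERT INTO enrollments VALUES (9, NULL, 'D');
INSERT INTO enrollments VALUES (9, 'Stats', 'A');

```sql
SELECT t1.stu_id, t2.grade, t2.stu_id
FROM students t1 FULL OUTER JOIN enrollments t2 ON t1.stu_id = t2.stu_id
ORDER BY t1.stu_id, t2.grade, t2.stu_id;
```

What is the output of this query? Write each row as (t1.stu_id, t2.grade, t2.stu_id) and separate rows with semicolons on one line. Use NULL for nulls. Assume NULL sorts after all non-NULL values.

(1, NULL, NULL); (2, NULL, NULL); (2, NULL, NULL); (2, NULL, NULL); (3, NULL, NULL); (9, A, 9); (9, D, 9); (9, D, 9); (NULL, A, NULL); (NULL, C, 5); (NULL, NULL, NULL)

FULL OUTER JOIN keeps every row from both sides; unmatched rows get NULL for the other side's columns.
Matching on t1.stu_id = t2.stu_id. A NULL in a compared column never satisfies the condition.
Matched pairs: 3; unmatched t1 rows kept: 6; unmatched t2 rows kept: 2.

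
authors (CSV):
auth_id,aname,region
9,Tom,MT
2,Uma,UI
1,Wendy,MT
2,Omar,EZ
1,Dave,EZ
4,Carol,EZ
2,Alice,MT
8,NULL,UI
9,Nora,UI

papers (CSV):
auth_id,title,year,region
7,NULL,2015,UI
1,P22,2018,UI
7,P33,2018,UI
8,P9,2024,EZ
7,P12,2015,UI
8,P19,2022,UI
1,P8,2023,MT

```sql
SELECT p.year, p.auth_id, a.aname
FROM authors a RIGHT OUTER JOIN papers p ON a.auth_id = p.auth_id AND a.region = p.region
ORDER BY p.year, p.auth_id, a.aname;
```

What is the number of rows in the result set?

7

RIGHT JOIN keeps every row from `papers`; unmatched rows get NULL for `authors`'s columns.
Matching on a.auth_id = p.auth_id AND a.region = p.region.
- a row (auth_id=9, region=MT): no match.
- a row (auth_id=2, region=UI): no match.
- a row (auth_id=1, region=MT): matches 1 p row(s) → 1 output row(s).
- a row (auth_id=2, region=EZ): no match.
- a row (auth_id=1, region=EZ): no match.
- a row (auth_id=4, region=EZ): no match.
- a row (auth_id=2, region=MT): no match.
- a row (auth_id=8, region=UI): matches 1 p row(s) → 1 output row(s).
- a row (auth_id=9, region=UI): no match.
- 5 row(s) from p found no a partner → padded with NULL.
Total: 2 matched + 5 padded = 7 rows.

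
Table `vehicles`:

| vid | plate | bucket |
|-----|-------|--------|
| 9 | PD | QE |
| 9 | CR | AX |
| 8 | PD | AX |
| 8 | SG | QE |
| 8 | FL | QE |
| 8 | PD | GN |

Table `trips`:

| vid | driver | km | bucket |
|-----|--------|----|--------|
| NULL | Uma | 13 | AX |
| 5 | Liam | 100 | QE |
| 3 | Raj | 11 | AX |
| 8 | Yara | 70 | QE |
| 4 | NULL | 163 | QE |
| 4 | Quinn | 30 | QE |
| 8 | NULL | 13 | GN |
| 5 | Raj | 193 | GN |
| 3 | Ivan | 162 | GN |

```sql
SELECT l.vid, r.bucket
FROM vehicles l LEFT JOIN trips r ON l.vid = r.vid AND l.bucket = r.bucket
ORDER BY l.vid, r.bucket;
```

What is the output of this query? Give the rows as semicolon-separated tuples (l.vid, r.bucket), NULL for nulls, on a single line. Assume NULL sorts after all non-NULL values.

(8, GN); (8, QE); (8, QE); (8, NULL); (9, NULL); (9, NULL)

LEFT JOIN keeps every row from `vehicles`; unmatched rows get NULL for `trips`'s columns.
Matching on l.vid = r.vid AND l.bucket = r.bucket. A NULL in a compared column never satisfies the condition.
- l row (vid=9, bucket=QE): no match → kept, r columns NULL.
- l row (vid=9, bucket=AX): no match → kept, r columns NULL.
- l row (vid=8, bucket=AX): no match → kept, r columns NULL.
- l row (vid=8, bucket=QE): matches 1 r row(s) → 1 output row(s).
- l row (vid=8, bucket=QE): matches 1 r row(s) → 1 output row(s).
- l row (vid=8, bucket=GN): matches 1 r row(s) → 1 output row(s).
After projecting and ordering:
l.vid | r.bucket
8 | GN
8 | QE
8 | QE
8 | NULL
9 | NULL
9 | NULL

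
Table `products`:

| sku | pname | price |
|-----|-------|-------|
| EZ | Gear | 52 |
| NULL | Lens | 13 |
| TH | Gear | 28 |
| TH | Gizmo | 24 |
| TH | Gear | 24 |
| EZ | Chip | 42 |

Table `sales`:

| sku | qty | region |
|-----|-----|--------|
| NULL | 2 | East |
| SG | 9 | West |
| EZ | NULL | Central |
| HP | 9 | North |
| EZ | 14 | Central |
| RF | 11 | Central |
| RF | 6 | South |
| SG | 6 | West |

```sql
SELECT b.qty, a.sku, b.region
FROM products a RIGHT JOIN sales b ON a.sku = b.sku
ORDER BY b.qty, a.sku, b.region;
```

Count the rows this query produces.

10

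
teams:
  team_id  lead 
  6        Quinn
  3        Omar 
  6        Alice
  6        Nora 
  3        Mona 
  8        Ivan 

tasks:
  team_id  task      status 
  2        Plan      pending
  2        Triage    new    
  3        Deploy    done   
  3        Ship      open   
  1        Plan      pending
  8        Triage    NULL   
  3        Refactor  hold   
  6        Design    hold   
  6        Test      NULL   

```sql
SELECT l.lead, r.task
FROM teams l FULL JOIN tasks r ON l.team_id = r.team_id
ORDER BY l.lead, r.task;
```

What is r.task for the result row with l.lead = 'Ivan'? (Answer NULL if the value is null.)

FULL OUTER JOIN keeps every row from both sides; unmatched rows get NULL for the other side's columns.
Matching on l.team_id = r.team_id.
Matched pairs: 13; unmatched l rows kept: 0; unmatched r rows kept: 3.

Triage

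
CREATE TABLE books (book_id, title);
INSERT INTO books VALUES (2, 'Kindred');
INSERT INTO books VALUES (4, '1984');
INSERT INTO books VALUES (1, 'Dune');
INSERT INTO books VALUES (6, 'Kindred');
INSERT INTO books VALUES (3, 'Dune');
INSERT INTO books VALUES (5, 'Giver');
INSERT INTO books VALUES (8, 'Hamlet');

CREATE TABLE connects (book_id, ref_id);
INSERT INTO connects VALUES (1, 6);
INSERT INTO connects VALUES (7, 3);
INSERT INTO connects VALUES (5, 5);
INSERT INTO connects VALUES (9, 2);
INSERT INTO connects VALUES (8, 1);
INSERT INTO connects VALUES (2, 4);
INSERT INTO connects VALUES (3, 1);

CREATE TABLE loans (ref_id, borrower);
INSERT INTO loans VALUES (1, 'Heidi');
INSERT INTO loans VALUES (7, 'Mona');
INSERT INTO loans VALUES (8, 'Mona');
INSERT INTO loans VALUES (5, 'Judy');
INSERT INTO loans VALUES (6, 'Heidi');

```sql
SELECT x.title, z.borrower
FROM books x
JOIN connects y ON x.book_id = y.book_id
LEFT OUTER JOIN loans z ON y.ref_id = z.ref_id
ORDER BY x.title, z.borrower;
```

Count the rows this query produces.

5

Step 1 — x INNER JOIN y on book_id → 5 row(s).
Then LEFT JOIN `loans z` on ref_id: each of those 5 rows is kept; rows whose y.ref_id has no match in z get NULL for z's columns.
Result: 5 row(s).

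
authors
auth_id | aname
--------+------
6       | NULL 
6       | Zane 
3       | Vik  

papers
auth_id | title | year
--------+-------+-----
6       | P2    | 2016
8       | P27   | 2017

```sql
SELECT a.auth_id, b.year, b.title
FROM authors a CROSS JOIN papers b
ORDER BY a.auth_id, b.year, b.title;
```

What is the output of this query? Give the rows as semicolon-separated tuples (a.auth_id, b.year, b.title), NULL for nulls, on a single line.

(3, 2016, P2); (3, 2017, P27); (6, 2016, P2); (6, 2016, P2); (6, 2017, P27); (6, 2017, P27)

CROSS JOIN pairs every row of `authors` with every row of `papers`: 3 × 2 = 6 rows.
After projecting and ordering:
a.auth_id | b.year | b.title
3 | 2016 | P2
3 | 2017 | P27
6 | 2016 | P2
6 | 2016 | P2
6 | 2017 | P27
6 | 2017 | P27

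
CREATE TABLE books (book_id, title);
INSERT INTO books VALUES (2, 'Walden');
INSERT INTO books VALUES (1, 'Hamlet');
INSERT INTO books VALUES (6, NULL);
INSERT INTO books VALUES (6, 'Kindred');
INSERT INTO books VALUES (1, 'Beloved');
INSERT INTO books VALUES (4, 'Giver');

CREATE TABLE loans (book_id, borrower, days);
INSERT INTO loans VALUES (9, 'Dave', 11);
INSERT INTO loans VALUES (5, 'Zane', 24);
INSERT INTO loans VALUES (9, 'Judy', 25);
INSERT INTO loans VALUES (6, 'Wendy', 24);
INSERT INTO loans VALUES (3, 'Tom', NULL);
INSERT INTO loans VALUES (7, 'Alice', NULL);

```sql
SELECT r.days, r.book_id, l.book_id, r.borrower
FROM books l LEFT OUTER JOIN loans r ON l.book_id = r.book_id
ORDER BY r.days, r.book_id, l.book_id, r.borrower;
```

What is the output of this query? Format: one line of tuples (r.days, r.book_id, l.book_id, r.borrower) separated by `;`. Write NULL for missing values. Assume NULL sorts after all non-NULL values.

(24, 6, 6, Wendy); (24, 6, 6, Wendy); (NULL, NULL, 1, NULL); (NULL, NULL, 1, NULL); (NULL, NULL, 2, NULL); (NULL, NULL, 4, NULL)

LEFT JOIN keeps every row from `books`; unmatched rows get NULL for `loans`'s columns.
Matching on l.book_id = r.book_id.
Matched pairs: 2; unmatched l rows kept: 4.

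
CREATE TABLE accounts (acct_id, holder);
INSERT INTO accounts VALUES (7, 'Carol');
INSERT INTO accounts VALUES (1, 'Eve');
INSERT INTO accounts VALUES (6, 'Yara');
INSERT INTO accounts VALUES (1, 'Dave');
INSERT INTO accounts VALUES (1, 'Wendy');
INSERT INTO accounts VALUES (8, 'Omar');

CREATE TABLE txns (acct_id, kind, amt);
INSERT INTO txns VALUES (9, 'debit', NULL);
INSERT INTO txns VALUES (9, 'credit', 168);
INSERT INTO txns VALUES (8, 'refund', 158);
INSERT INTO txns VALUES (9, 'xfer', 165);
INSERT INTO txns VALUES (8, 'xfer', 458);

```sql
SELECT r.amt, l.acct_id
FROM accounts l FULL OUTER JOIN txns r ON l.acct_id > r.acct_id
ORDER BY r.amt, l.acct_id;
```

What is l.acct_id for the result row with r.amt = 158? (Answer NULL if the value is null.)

NULL

FULL OUTER JOIN keeps every row from both sides; unmatched rows get NULL for the other side's columns.
Matching on l.acct_id > r.acct_id.
Matched pairs: 0; unmatched l rows kept: 6; unmatched r rows kept: 5.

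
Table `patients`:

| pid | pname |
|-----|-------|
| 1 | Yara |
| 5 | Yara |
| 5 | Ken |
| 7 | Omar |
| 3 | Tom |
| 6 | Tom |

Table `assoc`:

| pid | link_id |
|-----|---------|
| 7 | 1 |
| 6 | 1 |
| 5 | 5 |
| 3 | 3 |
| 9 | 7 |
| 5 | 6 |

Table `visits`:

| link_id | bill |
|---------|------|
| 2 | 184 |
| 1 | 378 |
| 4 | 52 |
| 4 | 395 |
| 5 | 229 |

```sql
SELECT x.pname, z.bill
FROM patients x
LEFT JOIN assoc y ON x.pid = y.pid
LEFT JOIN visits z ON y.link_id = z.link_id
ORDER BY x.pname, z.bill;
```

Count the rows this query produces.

8

Step 1 — x LEFT JOIN y on pid → 8 row(s).
Then LEFT JOIN `visits z` on link_id: each of those 8 rows is kept; rows whose y.link_id has no match in z get NULL for z's columns.
Result: 8 row(s).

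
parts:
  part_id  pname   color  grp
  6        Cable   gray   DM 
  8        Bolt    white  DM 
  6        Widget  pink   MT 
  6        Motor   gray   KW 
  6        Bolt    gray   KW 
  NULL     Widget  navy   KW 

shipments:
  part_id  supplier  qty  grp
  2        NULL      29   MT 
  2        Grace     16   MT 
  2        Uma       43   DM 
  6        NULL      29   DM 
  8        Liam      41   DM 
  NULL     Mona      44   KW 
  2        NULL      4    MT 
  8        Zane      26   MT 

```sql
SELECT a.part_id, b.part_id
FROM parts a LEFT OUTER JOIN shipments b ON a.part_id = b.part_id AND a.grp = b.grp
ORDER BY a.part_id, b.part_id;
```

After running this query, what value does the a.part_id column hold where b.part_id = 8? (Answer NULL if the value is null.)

LEFT JOIN keeps every row from `parts`; unmatched rows get NULL for `shipments`'s columns.
Matching on a.part_id = b.part_id AND a.grp = b.grp. A NULL in a compared column never satisfies the condition.
- a[0] part_id=6, grp=DM → 1 match(es) in b → 1 row(s).
- a[1] part_id=8, grp=DM → 1 match(es) in b → 1 row(s).
- a[2] part_id=6, grp=MT → no match; kept with NULLs on the b side.
- a[3] part_id=6, grp=KW → no match; kept with NULLs on the b side.
- a[4] part_id=6, grp=KW → no match; kept with NULLs on the b side.
- a[5] part_id=NULL, grp=KW → no match; kept with NULLs on the b side.

8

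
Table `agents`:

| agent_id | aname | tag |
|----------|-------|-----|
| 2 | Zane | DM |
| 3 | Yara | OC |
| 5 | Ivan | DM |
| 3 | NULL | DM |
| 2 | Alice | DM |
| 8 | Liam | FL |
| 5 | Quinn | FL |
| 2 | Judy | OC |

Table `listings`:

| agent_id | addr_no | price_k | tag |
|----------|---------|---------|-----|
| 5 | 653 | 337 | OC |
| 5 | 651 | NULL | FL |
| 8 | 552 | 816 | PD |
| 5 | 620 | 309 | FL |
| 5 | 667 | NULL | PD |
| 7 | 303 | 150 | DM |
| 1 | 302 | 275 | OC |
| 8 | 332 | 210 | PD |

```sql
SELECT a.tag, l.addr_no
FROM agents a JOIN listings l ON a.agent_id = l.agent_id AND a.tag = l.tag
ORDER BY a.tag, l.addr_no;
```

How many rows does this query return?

2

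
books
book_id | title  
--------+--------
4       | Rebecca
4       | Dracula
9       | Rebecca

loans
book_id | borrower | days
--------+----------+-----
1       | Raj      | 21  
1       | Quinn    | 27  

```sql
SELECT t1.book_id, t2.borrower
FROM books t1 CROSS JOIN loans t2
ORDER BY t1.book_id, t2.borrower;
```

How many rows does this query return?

6

CROSS JOIN pairs every row of `books` with every row of `loans`: 3 × 2 = 6 rows.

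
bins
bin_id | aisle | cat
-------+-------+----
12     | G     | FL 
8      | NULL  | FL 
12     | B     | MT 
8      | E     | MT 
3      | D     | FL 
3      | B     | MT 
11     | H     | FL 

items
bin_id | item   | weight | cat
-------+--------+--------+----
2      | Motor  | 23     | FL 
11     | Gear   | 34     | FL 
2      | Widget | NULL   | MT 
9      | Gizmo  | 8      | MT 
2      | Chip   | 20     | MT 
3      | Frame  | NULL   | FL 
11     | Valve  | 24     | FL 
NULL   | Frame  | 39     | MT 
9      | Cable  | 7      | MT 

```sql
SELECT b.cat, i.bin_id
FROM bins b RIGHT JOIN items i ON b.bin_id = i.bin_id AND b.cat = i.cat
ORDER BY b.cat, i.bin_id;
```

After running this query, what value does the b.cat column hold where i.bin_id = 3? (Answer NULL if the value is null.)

FL

RIGHT JOIN keeps every row from `items`; unmatched rows get NULL for `bins`'s columns.
Matching on b.bin_id = i.bin_id AND b.cat = i.cat. A NULL in a compared column never satisfies the condition.
Matched pairs: 3; unmatched i rows kept: 6.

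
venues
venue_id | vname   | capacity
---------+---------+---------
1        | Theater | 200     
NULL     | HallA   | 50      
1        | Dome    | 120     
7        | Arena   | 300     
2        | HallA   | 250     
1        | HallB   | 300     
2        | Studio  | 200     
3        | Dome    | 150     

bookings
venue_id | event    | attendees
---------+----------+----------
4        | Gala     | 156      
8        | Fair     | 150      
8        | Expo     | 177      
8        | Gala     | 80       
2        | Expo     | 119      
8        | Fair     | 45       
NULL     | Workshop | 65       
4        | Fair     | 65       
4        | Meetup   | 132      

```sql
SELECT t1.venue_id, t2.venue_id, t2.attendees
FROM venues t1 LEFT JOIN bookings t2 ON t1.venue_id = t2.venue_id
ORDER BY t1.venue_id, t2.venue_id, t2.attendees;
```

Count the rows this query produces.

8

LEFT JOIN keeps every row from `venues`; unmatched rows get NULL for `bookings`'s columns.
Matching on t1.venue_id = t2.venue_id. A NULL in a compared column never satisfies the condition.
- t1[0] venue_id=1 → no match; kept with NULLs on the t2 side.
- t1[1] venue_id=NULL → no match; kept with NULLs on the t2 side.
- t1[2] venue_id=1 → no match; kept with NULLs on the t2 side.
- t1[3] venue_id=7 → no match; kept with NULLs on the t2 side.
- t1[4] venue_id=2 → 1 match(es) in t2 → 1 row(s).
- t1[5] venue_id=1 → no match; kept with NULLs on the t2 side.
- t1[6] venue_id=2 → 1 match(es) in t2 → 1 row(s).
- t1[7] venue_id=3 → no match; kept with NULLs on the t2 side.
Total: 2 matched + 6 padded = 8 rows.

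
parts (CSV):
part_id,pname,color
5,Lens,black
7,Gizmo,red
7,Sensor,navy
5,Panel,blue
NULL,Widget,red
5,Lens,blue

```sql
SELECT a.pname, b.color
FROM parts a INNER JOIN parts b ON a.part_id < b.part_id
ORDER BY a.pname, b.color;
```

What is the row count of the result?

INNER JOIN keeps only pairs where the ON condition holds.
Matching on a.part_id < b.part_id. A NULL in a compared column never satisfies the condition.
- a row (part_id=5): matches 2 b row(s) → 2 output row(s).
- a row (part_id=7): no match → dropped.
- a row (part_id=7): no match → dropped.
- a row (part_id=5): matches 2 b row(s) → 2 output row(s).
- a row (part_id=NULL): no match → dropped.
- a row (part_id=5): matches 2 b row(s) → 2 output row(s).
Total: 6 rows.

6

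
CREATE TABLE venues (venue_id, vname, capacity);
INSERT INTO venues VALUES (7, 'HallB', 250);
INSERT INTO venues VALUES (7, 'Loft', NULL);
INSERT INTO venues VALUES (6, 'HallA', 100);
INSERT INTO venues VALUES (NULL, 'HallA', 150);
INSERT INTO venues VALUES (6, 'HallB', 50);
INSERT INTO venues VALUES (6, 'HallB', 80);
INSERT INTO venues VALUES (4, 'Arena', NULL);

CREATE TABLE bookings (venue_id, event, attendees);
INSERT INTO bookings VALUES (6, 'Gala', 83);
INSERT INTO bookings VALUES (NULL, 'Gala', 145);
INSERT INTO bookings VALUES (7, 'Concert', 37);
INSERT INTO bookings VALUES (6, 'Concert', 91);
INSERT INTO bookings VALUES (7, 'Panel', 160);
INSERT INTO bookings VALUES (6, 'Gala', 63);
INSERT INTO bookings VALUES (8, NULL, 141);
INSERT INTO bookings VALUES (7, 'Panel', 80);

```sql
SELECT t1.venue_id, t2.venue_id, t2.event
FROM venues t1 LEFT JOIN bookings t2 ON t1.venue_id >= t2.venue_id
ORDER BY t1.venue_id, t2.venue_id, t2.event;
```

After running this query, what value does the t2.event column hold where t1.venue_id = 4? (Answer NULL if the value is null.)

LEFT JOIN keeps every row from `venues`; unmatched rows get NULL for `bookings`'s columns.
Matching on t1.venue_id >= t2.venue_id. A NULL in a compared column never satisfies the condition.
- t1 (venue_id=7) pairs with 6 row(s) of t2.
- t1 (venue_id=7) pairs with 6 row(s) of t2.
- t1 (venue_id=6) pairs with 3 row(s) of t2.
- t1 (venue_id=NULL) has no partner → padded with NULL.
- t1 (venue_id=6) pairs with 3 row(s) of t2.
- t1 (venue_id=6) pairs with 3 row(s) of t2.
- t1 (venue_id=4) has no partner → padded with NULL.

NULL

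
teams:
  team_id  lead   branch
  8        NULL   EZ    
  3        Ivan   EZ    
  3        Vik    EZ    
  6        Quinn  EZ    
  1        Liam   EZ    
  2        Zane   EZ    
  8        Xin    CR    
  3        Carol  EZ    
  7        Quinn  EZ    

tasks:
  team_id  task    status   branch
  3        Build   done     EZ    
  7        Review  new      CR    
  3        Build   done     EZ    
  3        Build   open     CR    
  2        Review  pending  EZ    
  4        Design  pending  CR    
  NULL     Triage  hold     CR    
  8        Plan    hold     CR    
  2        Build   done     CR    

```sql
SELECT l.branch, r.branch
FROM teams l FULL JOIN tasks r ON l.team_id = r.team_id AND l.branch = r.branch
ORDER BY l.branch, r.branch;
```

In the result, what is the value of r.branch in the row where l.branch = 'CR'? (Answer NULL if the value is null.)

FULL OUTER JOIN keeps every row from both sides; unmatched rows get NULL for the other side's columns.
Matching on l.team_id = r.team_id AND l.branch = r.branch. A NULL in a compared column never satisfies the condition.
Matched pairs: 8; unmatched l rows kept: 4; unmatched r rows kept: 5.

CR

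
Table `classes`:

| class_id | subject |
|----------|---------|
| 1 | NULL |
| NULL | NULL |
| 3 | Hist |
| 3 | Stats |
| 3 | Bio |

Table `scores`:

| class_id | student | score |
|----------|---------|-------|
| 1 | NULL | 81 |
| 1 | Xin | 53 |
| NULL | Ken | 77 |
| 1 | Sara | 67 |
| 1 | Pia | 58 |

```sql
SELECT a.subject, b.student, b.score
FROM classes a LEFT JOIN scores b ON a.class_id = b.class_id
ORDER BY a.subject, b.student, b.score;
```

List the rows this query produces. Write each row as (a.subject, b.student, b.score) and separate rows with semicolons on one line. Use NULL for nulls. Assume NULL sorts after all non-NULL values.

(Bio, NULL, NULL); (Hist, NULL, NULL); (Stats, NULL, NULL); (NULL, Pia, 58); (NULL, Sara, 67); (NULL, Xin, 53); (NULL, NULL, 81); (NULL, NULL, NULL)

LEFT JOIN keeps every row from `classes`; unmatched rows get NULL for `scores`'s columns.
Matching on a.class_id = b.class_id. A NULL in a compared column never satisfies the condition.
Matched pairs: 4; unmatched a rows kept: 4.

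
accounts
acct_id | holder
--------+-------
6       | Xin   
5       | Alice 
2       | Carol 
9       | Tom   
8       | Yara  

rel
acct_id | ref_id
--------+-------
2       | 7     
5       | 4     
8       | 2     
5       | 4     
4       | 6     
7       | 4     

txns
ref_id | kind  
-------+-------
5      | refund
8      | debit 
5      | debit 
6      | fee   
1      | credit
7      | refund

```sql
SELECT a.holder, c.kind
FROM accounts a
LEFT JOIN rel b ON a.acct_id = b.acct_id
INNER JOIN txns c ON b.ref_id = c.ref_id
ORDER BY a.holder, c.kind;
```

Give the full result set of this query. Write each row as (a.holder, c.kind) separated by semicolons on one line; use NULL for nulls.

(Carol, refund)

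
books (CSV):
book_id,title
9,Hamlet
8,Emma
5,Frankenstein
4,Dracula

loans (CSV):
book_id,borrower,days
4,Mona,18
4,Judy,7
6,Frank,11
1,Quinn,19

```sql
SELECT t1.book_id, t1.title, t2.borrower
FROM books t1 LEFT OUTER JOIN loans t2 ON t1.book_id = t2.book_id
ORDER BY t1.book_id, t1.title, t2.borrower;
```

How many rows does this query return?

5

LEFT JOIN keeps every row from `books`; unmatched rows get NULL for `loans`'s columns.
Matching on t1.book_id = t2.book_id.
- book_id=9: no t2 row matches, row kept with t2 columns NULL.
- book_id=8: no t2 row matches, row kept with t2 columns NULL.
- book_id=5: no t2 row matches, row kept with t2 columns NULL.
- book_id=4: 2 matching t2 row(s), so 2 row(s) emitted.
Total: 2 matched + 3 padded = 5 rows.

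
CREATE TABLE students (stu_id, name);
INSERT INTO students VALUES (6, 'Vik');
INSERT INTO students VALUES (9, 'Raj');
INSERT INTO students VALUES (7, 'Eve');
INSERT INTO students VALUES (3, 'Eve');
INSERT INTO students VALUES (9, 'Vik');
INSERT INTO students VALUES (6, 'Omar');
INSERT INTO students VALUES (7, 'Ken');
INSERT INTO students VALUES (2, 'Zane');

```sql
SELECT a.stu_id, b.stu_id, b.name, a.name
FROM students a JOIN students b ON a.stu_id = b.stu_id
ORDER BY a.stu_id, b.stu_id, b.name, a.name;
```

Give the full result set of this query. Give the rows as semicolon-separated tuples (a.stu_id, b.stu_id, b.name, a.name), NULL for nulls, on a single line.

(2, 2, Zane, Zane); (3, 3, Eve, Eve); (6, 6, Omar, Omar); (6, 6, Omar, Vik); (6, 6, Vik, Omar); (6, 6, Vik, Vik); (7, 7, Eve, Eve); (7, 7, Eve, Ken); (7, 7, Ken, Eve); (7, 7, Ken, Ken); (9, 9, Raj, Raj); (9, 9, Raj, Vik); (9, 9, Vik, Raj); (9, 9, Vik, Vik)

INNER JOIN keeps only pairs where the ON condition holds.
Matching on a.stu_id = b.stu_id.
- a[0] stu_id=6 → 2 match(es) in b → 2 row(s).
- a[1] stu_id=9 → 2 match(es) in b → 2 row(s).
- a[2] stu_id=7 → 2 match(es) in b → 2 row(s).
- a[3] stu_id=3 → 1 match(es) in b → 1 row(s).
- a[4] stu_id=9 → 2 match(es) in b → 2 row(s).
- a[5] stu_id=6 → 2 match(es) in b → 2 row(s).
- a[6] stu_id=7 → 2 match(es) in b → 2 row(s).
- a[7] stu_id=2 → 1 match(es) in b → 1 row(s).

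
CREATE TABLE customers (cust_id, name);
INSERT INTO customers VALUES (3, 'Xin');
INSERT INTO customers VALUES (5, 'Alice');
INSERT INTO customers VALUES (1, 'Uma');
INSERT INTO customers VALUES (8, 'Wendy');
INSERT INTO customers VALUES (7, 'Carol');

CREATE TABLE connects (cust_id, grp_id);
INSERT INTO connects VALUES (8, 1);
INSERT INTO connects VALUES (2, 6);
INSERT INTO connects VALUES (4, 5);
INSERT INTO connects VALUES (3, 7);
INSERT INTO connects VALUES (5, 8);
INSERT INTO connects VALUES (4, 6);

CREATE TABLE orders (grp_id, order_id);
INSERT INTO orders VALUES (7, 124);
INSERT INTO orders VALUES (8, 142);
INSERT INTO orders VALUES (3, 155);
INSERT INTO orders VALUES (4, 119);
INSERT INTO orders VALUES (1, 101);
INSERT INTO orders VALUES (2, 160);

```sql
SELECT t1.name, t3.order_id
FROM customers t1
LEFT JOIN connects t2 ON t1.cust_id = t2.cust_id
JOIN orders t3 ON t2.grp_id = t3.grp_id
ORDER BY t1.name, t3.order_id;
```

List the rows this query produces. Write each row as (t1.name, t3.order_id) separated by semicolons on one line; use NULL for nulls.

Joins associate left-to-right: customers LEFT JOIN connects on cust_id gives 5 intermediate row(s).
Then INNER JOIN `orders t3` on grp_id: keep only rows whose t2.grp_id appears in t3.

(Alice, 142); (Wendy, 101); (Xin, 124)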